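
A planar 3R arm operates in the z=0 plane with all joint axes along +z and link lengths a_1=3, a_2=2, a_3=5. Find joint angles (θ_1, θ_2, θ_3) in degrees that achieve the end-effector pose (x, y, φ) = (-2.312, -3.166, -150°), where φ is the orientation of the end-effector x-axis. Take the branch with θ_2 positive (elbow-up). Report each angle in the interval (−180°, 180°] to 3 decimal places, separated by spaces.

-59.991 134.989 135.002

wrist centre = target − a_3·(cos φ, sin φ) = (2.0181, -0.6660)
cos θ_2 = (4.5164−3²−2²)/(2·3·2) = -0.7070; θ_2 = 134.9887° (elbow-up)
β = atan2(-0.6660,2.0181) = -18.2634°; ψ = atan2(1.4145,1.5861) = 41.7274°
θ_1 = β − ψ = -59.9907°
θ_3 = φ − θ_1 − θ_2 = 135.0020° (wrapped to (-180°,180°])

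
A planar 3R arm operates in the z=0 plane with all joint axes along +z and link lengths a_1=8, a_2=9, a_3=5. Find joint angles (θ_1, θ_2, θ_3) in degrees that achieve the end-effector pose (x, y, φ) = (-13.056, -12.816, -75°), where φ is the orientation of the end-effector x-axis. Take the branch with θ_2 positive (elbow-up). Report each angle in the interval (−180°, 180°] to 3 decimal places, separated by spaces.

wrist centre = target − a_3·(cos φ, sin φ) = (-14.3501, -7.9864)
cos θ_2 = (269.7074−8²−9²)/(2·8·9) = 0.8660; θ_2 = 30.0002° (elbow-up)
β = atan2(-7.9864,-14.3501) = -150.9024°; ψ = atan2(4.5000,15.7942) = 15.9031°
θ_1 = β − ψ = -166.8055°
θ_3 = φ − θ_1 − θ_2 = 61.8053° (wrapped to (-180°,180°])

-166.806 30.000 61.805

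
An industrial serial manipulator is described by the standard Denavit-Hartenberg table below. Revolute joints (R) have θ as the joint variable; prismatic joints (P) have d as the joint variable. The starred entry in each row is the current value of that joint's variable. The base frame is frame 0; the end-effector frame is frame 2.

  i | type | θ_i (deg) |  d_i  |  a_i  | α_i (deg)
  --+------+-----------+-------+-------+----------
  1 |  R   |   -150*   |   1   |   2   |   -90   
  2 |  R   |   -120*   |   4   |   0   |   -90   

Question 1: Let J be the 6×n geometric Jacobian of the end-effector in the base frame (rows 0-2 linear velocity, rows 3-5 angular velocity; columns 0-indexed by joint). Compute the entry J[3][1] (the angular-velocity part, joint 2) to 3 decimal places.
0.500

axis z_1 = (0.5000,-0.8660,0.0000); lever o_n−o_1 = (2.0000,-3.4641,0.0000)
cross product → J_v[:, 1] = (0.0000,0.0000,0.0000)
J_ω[:, 1] = z_1
entry J[3][1] = 0.5000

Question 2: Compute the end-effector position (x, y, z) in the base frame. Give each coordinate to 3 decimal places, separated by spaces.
0.268 -4.464 1.000

after link 1: o_1 = (-1.7321, -1.0000, 1.0000)
after link 2: o_2 = (0.2679, -4.4641, 1.0000)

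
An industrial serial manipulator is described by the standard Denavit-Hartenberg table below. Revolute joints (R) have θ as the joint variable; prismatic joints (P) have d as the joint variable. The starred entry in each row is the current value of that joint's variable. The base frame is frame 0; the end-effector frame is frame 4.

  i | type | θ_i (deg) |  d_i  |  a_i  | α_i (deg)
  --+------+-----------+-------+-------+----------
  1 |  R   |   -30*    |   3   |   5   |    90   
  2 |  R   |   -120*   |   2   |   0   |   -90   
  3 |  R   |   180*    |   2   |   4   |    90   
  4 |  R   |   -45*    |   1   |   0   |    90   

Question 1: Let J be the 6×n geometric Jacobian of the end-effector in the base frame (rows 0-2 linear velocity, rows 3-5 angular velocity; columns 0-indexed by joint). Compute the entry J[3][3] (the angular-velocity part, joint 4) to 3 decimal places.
0.500

axis z_3 = (0.5000,0.8660,-0.0000); lever o_n−o_3 = (0.5000,0.8660,0.0000)
cross product → J_v[:, 3] = (0.0000,-0.0000,-0.0000)
J_ω[:, 3] = z_3
entry J[3][3] = 0.5000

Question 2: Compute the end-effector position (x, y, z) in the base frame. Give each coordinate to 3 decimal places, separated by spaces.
7.062 -5.232 5.464

after link 1: o_1 = (4.3301, -2.5000, 3.0000)
after link 2: o_2 = (3.3301, -4.2321, 3.0000)
after link 3: o_3 = (6.5622, -6.0981, 5.4641)
after link 4: o_4 = (7.0622, -5.2321, 5.4641)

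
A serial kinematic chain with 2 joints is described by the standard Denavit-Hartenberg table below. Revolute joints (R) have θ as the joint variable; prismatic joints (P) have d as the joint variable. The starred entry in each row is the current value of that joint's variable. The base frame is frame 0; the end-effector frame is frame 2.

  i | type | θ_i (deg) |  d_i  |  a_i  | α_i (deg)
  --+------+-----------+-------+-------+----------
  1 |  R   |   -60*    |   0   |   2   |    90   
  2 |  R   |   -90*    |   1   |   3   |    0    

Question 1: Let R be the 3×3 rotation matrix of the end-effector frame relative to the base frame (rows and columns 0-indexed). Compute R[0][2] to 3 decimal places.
End-effector z-axis (col 2 of R) = (-0.8660,-0.5000,0.0000)
R[0][2] = -0.8660

-0.866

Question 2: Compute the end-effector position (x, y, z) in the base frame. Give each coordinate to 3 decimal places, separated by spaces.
after link 1: o_1 = (1.0000, -1.7321, 0.0000)
after link 2: o_2 = (0.1340, -2.2321, -3.0000)

0.134 -2.232 -3.000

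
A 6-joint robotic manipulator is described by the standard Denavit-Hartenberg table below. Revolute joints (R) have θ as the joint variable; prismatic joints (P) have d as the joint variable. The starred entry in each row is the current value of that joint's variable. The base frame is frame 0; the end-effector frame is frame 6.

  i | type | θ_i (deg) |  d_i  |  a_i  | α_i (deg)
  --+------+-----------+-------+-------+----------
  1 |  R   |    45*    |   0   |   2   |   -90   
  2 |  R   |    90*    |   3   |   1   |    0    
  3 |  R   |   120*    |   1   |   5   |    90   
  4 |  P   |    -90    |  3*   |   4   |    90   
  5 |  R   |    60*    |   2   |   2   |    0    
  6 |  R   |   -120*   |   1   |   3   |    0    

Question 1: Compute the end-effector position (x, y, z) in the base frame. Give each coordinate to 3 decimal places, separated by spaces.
1.203 -2.333 -1.848

after link 1: o_1 = (1.4142, 1.4142, 0.0000)
after link 2: o_2 = (-0.7071, 3.5355, -1.0000)
after link 3: o_3 = (-4.4761, 1.1808, 1.5000)
after link 4: o_4 = (-2.7083, -2.7083, -1.0981)
after link 5: o_5 = (-1.3888, -2.8030, -3.5981)
after link 6: o_6 = (1.2028, -2.3328, -1.8481)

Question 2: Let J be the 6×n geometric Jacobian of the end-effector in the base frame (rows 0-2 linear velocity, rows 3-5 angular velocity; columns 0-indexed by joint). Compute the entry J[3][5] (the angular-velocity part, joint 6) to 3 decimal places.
axis z_5 = (0.6124,0.6124,-0.5000); lever o_n−o_5 = (2.5916,0.4703,1.7500)
cross product → J_v[:, 5] = (1.3068,-2.3674,-1.2990)
J_ω[:, 5] = z_5
entry J[3][5] = 0.6124

0.612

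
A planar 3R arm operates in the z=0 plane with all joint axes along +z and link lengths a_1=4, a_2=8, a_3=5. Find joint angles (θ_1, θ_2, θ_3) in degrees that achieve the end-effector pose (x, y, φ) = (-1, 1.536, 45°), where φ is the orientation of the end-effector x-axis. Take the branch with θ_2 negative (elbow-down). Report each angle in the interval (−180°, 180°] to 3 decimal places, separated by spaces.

wrist centre = target − a_3·(cos φ, sin φ) = (-4.5355, -1.9995)
cos θ_2 = (24.5692−4²−8²)/(2·4·8) = -0.8661; θ_2 = -150.0093° (elbow-down)
β = atan2(-1.9995,-4.5355) = -156.2093°; ψ = atan2(-3.9989,-2.9288) = -126.2197°
θ_1 = β − ψ = -29.9896°
θ_3 = φ − θ_1 − θ_2 = -135.0012° (wrapped to (-180°,180°])

-29.990 -150.009 -135.001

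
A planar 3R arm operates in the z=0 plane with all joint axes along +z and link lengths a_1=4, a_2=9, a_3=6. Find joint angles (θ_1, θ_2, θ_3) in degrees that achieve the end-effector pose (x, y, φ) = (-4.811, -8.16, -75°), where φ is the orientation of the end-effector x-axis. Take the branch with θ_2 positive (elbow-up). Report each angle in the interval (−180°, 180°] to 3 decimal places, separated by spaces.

90.006 134.998 59.996

wrist centre = target − a_3·(cos φ, sin φ) = (-6.3639, -2.3644)
cos θ_2 = (46.0900−4²−9²)/(2·4·9) = -0.7071; θ_2 = 134.9981° (elbow-up)
β = atan2(-2.3644,-6.3639) = -159.6180°; ψ = atan2(6.3642,-2.3637) = 110.3758°
θ_1 = β − ψ = -269.9937°
θ_3 = φ − θ_1 − θ_2 = 59.9956° (wrapped to (-180°,180°])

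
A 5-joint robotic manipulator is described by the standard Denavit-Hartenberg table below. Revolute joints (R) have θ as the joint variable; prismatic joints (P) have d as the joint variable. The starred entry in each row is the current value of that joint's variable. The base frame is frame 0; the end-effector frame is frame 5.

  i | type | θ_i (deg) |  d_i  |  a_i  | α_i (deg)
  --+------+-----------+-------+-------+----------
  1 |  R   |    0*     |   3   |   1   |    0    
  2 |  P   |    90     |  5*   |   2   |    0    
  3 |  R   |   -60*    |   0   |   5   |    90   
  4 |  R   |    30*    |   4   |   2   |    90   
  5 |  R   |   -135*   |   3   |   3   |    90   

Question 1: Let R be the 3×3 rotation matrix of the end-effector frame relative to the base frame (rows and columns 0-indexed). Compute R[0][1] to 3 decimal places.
0.433

End-effector y-axis (col 1 of R) = (0.4330,0.2500,-0.8660)
R[0][1] = 0.4330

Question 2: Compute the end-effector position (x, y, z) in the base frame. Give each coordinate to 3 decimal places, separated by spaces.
7.478 3.570 5.341

after link 1: o_1 = (1.0000, 0.0000, 3.0000)
after link 2: o_2 = (1.0000, 2.0000, 8.0000)
after link 3: o_3 = (5.3301, 4.5000, 8.0000)
after link 4: o_4 = (8.8301, 1.9019, 9.0000)
after link 5: o_5 = (7.4775, 3.5705, 5.3413)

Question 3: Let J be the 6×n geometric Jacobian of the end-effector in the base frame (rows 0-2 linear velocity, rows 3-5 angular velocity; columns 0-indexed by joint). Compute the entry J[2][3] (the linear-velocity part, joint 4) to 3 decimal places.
1.395

axis z_3 = (0.5000,-0.8660,0.0000); lever o_n−o_3 = (2.1474,-0.9295,-2.6587)
cross product → J_v[:, 3] = (2.3025,1.3294,1.3949)
J_ω[:, 3] = z_3
entry J[2][3] = 1.3949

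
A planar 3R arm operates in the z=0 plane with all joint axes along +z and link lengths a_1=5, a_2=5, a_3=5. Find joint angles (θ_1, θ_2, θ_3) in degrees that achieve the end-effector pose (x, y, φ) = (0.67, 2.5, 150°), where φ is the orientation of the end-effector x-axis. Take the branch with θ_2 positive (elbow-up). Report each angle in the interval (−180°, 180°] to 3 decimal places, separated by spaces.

wrist centre = target − a_3·(cos φ, sin φ) = (5.0001, 0.0000)
cos θ_2 = (25.0013−5²−5²)/(2·5·5) = -0.5000; θ_2 = 119.9983° (elbow-up)
β = atan2(0.0000,5.0001) = 0.0000°; ψ = atan2(4.3302,2.5001) = 59.9992°
θ_1 = β − ψ = -59.9992°
θ_3 = φ − θ_1 − θ_2 = 90.0008° (wrapped to (-180°,180°])

-59.999 119.998 90.001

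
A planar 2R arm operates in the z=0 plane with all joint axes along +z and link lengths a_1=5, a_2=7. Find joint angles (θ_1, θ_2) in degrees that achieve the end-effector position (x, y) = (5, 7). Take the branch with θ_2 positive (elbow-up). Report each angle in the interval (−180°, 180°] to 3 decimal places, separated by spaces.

0.000 90.000

cos θ_2 = (74.0000−5²−7²)/(2·5·7) = 0.0000; θ_2 = 90.0000° (elbow-up)
β = atan2(7.0000,5.0000) = 54.4623°; ψ = atan2(7.0000,5.0000) = 54.4623°
θ_1 = β − ψ = 0.0000°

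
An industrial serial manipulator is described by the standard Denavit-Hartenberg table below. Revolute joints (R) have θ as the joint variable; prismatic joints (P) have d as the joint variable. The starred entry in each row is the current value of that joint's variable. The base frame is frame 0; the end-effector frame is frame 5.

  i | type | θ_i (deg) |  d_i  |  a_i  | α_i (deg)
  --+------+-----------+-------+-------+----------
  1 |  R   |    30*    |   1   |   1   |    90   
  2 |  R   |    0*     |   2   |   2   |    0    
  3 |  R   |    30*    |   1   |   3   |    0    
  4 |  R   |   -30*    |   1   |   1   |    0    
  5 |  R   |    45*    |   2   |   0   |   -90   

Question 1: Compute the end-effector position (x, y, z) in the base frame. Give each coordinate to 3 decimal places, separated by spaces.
8.714 -1.897 2.500

after link 1: o_1 = (0.8660, 0.5000, 1.0000)
after link 2: o_2 = (3.5981, -0.2321, 1.0000)
after link 3: o_3 = (6.3481, 0.2010, 2.5000)
after link 4: o_4 = (7.7141, -0.1651, 2.5000)
after link 5: o_5 = (8.7141, -1.8971, 2.5000)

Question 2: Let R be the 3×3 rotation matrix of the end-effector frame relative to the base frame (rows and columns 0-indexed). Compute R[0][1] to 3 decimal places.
End-effector y-axis (col 1 of R) = (-0.5000,0.8660,-0.0000)
R[0][1] = -0.5000

-0.500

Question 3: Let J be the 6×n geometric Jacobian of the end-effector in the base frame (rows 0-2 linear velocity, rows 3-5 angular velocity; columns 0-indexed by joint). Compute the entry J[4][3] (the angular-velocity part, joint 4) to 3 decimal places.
-0.866

axis z_3 = (0.5000,-0.8660,0.0000); lever o_n−o_3 = (2.3660,-2.0981,0.0000)
cross product → J_v[:, 3] = (0.0000,0.0000,1.0000)
J_ω[:, 3] = z_3
entry J[4][3] = -0.8660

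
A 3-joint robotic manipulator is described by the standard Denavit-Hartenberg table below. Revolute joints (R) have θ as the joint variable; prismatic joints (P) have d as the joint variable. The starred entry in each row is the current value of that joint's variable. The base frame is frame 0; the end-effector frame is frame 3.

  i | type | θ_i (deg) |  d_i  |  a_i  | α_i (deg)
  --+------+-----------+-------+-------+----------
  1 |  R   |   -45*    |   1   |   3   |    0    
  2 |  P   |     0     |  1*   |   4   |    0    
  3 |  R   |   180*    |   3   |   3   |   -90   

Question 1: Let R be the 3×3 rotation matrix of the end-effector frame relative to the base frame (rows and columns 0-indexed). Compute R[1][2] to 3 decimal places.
End-effector z-axis (col 2 of R) = (-0.7071,-0.7071,0.0000)
R[1][2] = -0.7071

-0.707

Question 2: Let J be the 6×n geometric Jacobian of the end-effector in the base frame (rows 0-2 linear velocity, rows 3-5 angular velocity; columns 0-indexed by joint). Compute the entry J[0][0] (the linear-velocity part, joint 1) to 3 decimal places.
axis z_0 = ẑ; lever o_n−o_0 = (2.8284,-2.8284,5.0000)
cross product → J_v[:, 0] = (2.8284,2.8284,-0.0000)
J_ω[:, 0] = z_0
entry J[0][0] = 2.8284

2.828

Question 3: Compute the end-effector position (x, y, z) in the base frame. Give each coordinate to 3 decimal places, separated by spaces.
2.828 -2.828 5.000

after link 1: o_1 = (2.1213, -2.1213, 1.0000)
after link 2: o_2 = (4.9497, -4.9497, 2.0000)
after link 3: o_3 = (2.8284, -2.8284, 5.0000)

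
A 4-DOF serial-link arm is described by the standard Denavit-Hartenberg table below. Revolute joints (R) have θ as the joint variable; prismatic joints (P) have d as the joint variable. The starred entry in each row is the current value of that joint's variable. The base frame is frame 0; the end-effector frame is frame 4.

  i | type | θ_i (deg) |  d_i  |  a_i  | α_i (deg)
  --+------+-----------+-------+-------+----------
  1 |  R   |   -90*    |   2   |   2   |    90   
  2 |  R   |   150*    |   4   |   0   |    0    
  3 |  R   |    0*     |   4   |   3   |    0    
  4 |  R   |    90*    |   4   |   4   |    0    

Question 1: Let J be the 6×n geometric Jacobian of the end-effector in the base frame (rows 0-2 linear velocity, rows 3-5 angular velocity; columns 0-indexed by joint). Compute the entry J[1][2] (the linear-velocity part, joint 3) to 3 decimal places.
axis z_2 = (-1.0000,-0.0000,0.0000); lever o_n−o_2 = (-8.0000,4.5981,-1.9641)
cross product → J_v[:, 2] = (-0.0000,-1.9641,-4.5981)
J_ω[:, 2] = z_2
entry J[1][2] = -1.9641

-1.964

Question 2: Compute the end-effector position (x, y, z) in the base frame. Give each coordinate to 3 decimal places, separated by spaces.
-12.000 2.598 0.036

after link 1: o_1 = (0.0000, -2.0000, 2.0000)
after link 2: o_2 = (-4.0000, -2.0000, 2.0000)
after link 3: o_3 = (-8.0000, 0.5981, 3.5000)
after link 4: o_4 = (-12.0000, 2.5981, 0.0359)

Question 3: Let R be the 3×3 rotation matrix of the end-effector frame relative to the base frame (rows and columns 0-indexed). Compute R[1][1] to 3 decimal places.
End-effector y-axis (col 1 of R) = (0.0000,-0.8660,-0.5000)
R[1][1] = -0.8660

-0.866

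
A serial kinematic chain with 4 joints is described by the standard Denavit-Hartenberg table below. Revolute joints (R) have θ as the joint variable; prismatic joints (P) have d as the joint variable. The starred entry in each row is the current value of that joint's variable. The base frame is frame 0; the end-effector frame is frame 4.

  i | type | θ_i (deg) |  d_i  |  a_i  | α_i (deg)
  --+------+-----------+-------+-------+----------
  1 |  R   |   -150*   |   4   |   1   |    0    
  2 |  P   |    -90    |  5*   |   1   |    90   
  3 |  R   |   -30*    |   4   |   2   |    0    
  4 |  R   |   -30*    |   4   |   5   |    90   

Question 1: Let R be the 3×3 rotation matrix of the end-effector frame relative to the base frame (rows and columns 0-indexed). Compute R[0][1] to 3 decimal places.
0.866

End-effector y-axis (col 1 of R) = (0.8660,0.5000,0.0000)
R[0][1] = 0.8660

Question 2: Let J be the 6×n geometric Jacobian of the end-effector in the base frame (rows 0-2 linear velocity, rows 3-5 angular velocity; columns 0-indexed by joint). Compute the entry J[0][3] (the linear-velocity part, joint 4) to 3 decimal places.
axis z_3 = (0.8660,0.5000,0.0000); lever o_n−o_3 = (2.2141,4.1651,-4.3301)
cross product → J_v[:, 3] = (-2.1651,3.7500,2.5000)
J_ω[:, 3] = z_3
entry J[0][3] = -2.1651

-2.165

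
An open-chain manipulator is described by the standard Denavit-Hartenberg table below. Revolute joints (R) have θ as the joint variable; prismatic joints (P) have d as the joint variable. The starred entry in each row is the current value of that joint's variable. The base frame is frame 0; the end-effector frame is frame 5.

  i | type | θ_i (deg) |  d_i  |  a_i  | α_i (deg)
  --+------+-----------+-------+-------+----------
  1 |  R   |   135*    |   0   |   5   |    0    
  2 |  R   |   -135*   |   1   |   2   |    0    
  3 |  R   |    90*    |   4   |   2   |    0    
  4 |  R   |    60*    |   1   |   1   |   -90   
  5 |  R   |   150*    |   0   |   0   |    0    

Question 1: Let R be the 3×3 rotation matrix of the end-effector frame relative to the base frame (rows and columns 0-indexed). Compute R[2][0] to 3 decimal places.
-0.500

End-effector x-axis (col 0 of R) = (0.7500,-0.4330,-0.5000)
R[2][0] = -0.5000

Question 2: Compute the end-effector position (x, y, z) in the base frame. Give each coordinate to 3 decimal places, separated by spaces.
-2.402 6.036 6.000

after link 1: o_1 = (-3.5355, 3.5355, 0.0000)
after link 2: o_2 = (-1.5355, 3.5355, 1.0000)
after link 3: o_3 = (-1.5355, 5.5355, 5.0000)
after link 4: o_4 = (-2.4016, 6.0355, 6.0000)
after link 5: o_5 = (-2.4016, 6.0355, 6.0000)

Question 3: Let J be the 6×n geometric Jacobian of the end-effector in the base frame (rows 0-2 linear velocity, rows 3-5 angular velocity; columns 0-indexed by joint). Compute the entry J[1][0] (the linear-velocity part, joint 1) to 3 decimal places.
axis z_0 = ẑ; lever o_n−o_0 = (-2.4016,6.0355,6.0000)
cross product → J_v[:, 0] = (-6.0355,-2.4016,0.0000)
J_ω[:, 0] = z_0
entry J[1][0] = -2.4016

-2.402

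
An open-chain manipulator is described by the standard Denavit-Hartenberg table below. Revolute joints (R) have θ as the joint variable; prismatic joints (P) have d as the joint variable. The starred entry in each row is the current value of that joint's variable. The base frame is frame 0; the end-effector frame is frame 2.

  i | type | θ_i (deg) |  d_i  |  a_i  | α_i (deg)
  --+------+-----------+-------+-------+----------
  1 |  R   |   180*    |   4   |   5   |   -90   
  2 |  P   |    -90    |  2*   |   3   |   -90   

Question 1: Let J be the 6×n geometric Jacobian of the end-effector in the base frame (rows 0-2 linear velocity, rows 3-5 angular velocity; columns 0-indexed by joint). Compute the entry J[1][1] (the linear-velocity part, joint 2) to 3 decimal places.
-1.000

prismatic axis z_1 = (-0.0000,-1.0000,0.0000)
J_v[:, 1] = z_1; J_ω[:, 1] = (0,0,0)
entry J[1][1] = -1.0000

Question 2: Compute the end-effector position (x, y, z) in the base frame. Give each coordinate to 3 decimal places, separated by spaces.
-5.000 -2.000 7.000

after link 1: o_1 = (-5.0000, 0.0000, 4.0000)
after link 2: o_2 = (-5.0000, -2.0000, 7.0000)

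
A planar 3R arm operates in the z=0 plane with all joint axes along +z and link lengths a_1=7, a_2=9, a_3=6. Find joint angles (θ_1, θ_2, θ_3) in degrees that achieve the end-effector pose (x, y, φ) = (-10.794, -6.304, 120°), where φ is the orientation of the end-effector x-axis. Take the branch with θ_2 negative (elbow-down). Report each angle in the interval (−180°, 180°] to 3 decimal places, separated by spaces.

-89.999 -60.000 -90.001

wrist centre = target − a_3·(cos φ, sin φ) = (-7.7940, -11.5002)
cos θ_2 = (192.9999−7²−9²)/(2·7·9) = 0.5000; θ_2 = -60.0000° (elbow-down)
β = atan2(-11.5002,-7.7940) = -124.1267°; ψ = atan2(-7.7942,11.5000) = -34.1278°
θ_1 = β − ψ = -89.9988°
θ_3 = φ − θ_1 − θ_2 = -90.0011° (wrapped to (-180°,180°])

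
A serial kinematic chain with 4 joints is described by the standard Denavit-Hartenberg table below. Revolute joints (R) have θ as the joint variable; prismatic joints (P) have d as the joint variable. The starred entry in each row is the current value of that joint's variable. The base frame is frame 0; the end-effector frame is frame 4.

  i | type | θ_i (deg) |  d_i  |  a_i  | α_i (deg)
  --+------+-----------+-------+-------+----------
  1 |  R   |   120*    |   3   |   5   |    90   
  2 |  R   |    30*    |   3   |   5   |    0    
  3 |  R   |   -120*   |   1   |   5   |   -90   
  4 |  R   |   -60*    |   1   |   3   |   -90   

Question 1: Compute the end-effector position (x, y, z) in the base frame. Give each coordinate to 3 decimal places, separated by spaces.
after link 1: o_1 = (-2.5000, 4.3301, 3.0000)
after link 2: o_2 = (-2.0670, 9.5801, 5.5000)
after link 3: o_3 = (-1.2010, 10.0801, 0.5000)
after link 4: o_4 = (0.5490, 12.2452, -1.0000)

0.549 12.245 -1.000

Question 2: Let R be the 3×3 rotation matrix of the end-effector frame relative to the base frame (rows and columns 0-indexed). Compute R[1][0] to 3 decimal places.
0.433

End-effector x-axis (col 0 of R) = (0.7500,0.4330,-0.5000)
R[1][0] = 0.4330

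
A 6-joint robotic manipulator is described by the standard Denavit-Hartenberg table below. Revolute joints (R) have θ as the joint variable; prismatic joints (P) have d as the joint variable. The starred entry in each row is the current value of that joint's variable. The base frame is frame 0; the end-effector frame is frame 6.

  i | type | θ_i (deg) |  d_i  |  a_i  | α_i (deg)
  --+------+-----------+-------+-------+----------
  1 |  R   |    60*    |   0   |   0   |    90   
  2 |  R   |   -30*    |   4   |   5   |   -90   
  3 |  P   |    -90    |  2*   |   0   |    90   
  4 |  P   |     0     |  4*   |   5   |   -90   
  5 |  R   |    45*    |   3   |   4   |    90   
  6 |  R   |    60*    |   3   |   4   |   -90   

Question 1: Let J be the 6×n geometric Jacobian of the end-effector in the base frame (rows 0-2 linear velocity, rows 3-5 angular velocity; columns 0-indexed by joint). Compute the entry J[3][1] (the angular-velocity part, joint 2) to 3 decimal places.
axis z_1 = (0.8660,-0.5000,0.0000); lever o_n−o_1 = (16.7732,-1.6759,5.7695)
cross product → J_v[:, 1] = (-2.8847,-4.9965,6.9352)
J_ω[:, 1] = z_1
entry J[3][1] = 0.8660

0.866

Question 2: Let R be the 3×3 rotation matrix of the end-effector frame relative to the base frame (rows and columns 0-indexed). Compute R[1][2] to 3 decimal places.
0.063

End-effector z-axis (col 2 of R) = (-0.6705,0.0634,0.7392)
R[1][2] = 0.0634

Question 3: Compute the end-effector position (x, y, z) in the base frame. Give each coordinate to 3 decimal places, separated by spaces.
16.773 -1.676 5.769

after link 1: o_1 = (0.0000, 0.0000, 0.0000)
after link 2: o_2 = (5.6292, 1.7500, -2.5000)
after link 3: o_3 = (6.1292, 2.6160, -0.7679)
after link 4: o_4 = (8.7272, -2.8840, 1.2321)
after link 5: o_5 = (13.1515, -0.8778, 2.4159)
after link 6: o_6 = (16.7732, -1.6759, 5.7695)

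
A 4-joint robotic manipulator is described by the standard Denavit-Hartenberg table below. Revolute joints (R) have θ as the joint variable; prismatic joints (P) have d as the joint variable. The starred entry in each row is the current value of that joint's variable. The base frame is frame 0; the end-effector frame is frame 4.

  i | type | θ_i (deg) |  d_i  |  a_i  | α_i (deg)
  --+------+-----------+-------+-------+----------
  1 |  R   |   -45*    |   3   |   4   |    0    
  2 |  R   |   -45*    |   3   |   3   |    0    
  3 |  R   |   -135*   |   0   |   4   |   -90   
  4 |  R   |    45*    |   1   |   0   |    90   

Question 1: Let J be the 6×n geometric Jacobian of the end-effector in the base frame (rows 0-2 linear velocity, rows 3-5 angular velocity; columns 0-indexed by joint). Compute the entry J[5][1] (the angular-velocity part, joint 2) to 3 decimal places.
axis z_1 = (0.0000,0.0000,1.0000); lever o_n−o_1 = (-3.5355,-0.8787,3.0000)
cross product → J_v[:, 1] = (0.8787,-3.5355,0.0000)
J_ω[:, 1] = z_1
entry J[5][1] = 1.0000

1.000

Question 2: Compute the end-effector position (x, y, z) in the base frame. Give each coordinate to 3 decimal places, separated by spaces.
-0.707 -3.707 6.000

after link 1: o_1 = (2.8284, -2.8284, 3.0000)
after link 2: o_2 = (2.8284, -5.8284, 6.0000)
after link 3: o_3 = (-0.0000, -3.0000, 6.0000)
after link 4: o_4 = (-0.7071, -3.7071, 6.0000)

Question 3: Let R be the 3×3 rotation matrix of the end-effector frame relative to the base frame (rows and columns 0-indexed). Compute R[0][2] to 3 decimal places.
-0.500

End-effector z-axis (col 2 of R) = (-0.5000,0.5000,0.7071)
R[0][2] = -0.5000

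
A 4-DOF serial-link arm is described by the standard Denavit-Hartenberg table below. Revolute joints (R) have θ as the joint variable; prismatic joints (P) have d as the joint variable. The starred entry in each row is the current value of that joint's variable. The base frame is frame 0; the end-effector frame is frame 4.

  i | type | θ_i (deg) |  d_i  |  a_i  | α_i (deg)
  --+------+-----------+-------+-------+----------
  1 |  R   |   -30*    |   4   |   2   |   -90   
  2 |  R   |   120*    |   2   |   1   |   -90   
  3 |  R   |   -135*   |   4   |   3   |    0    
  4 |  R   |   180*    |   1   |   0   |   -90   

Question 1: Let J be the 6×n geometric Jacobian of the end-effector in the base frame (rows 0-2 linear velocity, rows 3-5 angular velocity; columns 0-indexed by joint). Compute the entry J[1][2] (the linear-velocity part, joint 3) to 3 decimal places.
2.367

axis z_2 = (-0.7500,0.4330,0.5000); lever o_n−o_2 = (-1.7708,3.4719,4.3371)
cross product → J_v[:, 2] = (0.1421,2.3674,-1.8371)
J_ω[:, 2] = z_2
entry J[1][2] = 2.3674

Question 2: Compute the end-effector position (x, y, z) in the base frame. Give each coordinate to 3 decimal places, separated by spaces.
after link 1: o_1 = (1.7321, -1.0000, 4.0000)
after link 2: o_2 = (2.2990, 0.9821, 3.1340)
after link 3: o_3 = (1.2783, 4.0209, 6.9711)
after link 4: o_4 = (0.5283, 4.4539, 7.4711)

0.528 4.454 7.471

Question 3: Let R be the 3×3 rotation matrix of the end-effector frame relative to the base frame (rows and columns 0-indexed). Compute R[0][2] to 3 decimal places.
End-effector z-axis (col 2 of R) = (-0.0474,-0.7891,0.6124)
R[0][2] = -0.0474

-0.047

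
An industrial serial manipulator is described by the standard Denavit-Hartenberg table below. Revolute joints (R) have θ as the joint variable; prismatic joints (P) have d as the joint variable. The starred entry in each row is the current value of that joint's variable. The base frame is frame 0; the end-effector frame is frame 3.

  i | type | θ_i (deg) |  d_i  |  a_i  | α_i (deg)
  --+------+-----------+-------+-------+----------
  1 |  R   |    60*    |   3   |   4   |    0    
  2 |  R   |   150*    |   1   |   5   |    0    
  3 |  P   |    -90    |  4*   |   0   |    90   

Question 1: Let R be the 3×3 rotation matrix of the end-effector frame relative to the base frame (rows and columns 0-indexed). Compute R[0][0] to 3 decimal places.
End-effector x-axis (col 0 of R) = (-0.5000,0.8660,0.0000)
R[0][0] = -0.5000

-0.500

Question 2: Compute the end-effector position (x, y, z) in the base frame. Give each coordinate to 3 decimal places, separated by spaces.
after link 1: o_1 = (2.0000, 3.4641, 3.0000)
after link 2: o_2 = (-2.3301, 0.9641, 4.0000)
after link 3: o_3 = (-2.3301, 0.9641, 8.0000)

-2.330 0.964 8.000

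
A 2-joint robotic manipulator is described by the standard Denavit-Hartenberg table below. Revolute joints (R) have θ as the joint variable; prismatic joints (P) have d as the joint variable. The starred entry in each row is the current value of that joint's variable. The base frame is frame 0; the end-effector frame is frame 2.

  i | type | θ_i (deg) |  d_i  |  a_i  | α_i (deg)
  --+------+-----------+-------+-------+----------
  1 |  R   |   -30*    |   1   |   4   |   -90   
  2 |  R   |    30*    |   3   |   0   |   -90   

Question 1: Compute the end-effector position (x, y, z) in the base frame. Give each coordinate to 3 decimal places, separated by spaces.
4.964 0.598 1.000

after link 1: o_1 = (3.4641, -2.0000, 1.0000)
after link 2: o_2 = (4.9641, 0.5981, 1.0000)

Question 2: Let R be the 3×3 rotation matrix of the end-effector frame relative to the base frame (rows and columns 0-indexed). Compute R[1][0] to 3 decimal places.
-0.433

End-effector x-axis (col 0 of R) = (0.7500,-0.4330,-0.5000)
R[1][0] = -0.4330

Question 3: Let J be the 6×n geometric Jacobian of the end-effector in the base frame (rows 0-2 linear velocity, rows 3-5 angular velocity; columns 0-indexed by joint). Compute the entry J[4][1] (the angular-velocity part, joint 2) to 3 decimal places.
axis z_1 = (0.5000,0.8660,0.0000); lever o_n−o_1 = (1.5000,2.5981,0.0000)
cross product → J_v[:, 1] = (0.0000,-0.0000,0.0000)
J_ω[:, 1] = z_1
entry J[4][1] = 0.8660

0.866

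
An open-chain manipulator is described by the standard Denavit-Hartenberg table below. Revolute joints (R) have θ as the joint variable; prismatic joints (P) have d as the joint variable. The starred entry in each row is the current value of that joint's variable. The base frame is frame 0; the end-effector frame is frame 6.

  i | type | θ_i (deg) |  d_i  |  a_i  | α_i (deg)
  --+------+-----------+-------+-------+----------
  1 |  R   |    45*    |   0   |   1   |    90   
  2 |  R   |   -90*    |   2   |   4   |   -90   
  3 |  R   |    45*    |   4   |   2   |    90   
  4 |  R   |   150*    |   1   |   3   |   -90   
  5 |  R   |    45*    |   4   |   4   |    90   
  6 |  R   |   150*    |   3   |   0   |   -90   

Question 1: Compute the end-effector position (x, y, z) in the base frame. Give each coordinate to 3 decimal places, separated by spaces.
8.900 -1.106 0.661

after link 1: o_1 = (0.7071, 0.7071, 0.0000)
after link 2: o_2 = (2.1213, -0.7071, -4.0000)
after link 3: o_3 = (3.9497, 3.1213, -5.4142)
after link 4: o_4 = (6.8094, 2.3829, -4.2842)
after link 5: o_5 = (6.1705, 0.1229, 0.8621)
after link 6: o_6 = (8.8997, -1.1063, 0.6611)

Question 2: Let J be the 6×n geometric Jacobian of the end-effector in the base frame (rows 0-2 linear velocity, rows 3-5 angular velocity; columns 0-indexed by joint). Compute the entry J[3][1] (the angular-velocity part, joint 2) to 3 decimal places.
axis z_1 = (0.7071,-0.7071,0.0000); lever o_n−o_1 = (8.1926,-1.8134,0.6611)
cross product → J_v[:, 1] = (-0.4675,-0.4675,4.5108)
J_ω[:, 1] = z_1
entry J[3][1] = 0.7071

0.707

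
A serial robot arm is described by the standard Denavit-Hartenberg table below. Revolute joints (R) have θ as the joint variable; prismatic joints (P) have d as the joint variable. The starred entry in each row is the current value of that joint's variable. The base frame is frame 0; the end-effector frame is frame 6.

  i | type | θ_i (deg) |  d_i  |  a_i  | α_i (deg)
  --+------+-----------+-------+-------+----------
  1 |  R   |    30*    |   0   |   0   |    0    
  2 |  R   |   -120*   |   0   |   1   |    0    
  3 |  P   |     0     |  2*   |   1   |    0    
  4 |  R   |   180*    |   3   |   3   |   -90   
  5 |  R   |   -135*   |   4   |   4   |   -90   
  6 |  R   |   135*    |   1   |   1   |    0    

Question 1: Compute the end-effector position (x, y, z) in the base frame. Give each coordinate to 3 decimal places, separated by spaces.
after link 1: o_1 = (0.0000, 0.0000, 0.0000)
after link 2: o_2 = (0.0000, -1.0000, 0.0000)
after link 3: o_3 = (0.0000, -2.0000, 2.0000)
after link 4: o_4 = (0.0000, 1.0000, 5.0000)
after link 5: o_5 = (-4.0000, -1.8284, 7.8284)
after link 6: o_6 = (-3.2929, -0.6213, 8.0355)

-3.293 -0.621 8.036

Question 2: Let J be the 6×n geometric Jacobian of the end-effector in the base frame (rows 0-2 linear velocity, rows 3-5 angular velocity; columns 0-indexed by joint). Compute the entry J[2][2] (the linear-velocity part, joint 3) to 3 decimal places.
1.000

prismatic axis z_2 = (0.0000,0.0000,1.0000)
J_v[:, 2] = z_2; J_ω[:, 2] = (0,0,0)
entry J[2][2] = 1.0000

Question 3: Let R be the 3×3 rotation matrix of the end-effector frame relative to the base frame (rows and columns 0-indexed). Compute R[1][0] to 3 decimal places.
0.500

End-effector x-axis (col 0 of R) = (0.7071,0.5000,-0.5000)
R[1][0] = 0.5000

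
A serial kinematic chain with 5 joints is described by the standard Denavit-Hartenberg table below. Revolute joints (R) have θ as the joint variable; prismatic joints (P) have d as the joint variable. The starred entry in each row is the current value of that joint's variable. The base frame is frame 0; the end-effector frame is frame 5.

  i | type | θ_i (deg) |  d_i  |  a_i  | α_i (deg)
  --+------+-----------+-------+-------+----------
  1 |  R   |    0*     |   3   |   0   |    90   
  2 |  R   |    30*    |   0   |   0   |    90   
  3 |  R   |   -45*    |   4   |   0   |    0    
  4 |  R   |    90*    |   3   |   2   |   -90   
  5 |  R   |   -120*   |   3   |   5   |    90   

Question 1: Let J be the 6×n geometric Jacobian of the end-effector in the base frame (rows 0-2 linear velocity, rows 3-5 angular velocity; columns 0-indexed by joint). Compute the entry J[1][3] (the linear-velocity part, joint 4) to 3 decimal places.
axis z_3 = (0.5000,-0.0000,-0.8660); lever o_n−o_3 = (1.5218,-1.7678,-7.5855)
cross product → J_v[:, 3] = (-1.5309,2.4749,-0.8839)
J_ω[:, 3] = z_3
entry J[1][3] = 2.4749

2.475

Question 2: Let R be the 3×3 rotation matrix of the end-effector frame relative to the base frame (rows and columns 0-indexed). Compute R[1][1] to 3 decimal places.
-0.707

End-effector y-axis (col 1 of R) = (-0.6124,-0.7071,-0.3536)
R[1][1] = -0.7071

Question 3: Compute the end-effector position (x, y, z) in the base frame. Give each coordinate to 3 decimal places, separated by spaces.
3.522 -1.768 -8.050

after link 1: o_1 = (0.0000, 0.0000, 3.0000)
after link 2: o_2 = (0.0000, 0.0000, 3.0000)
after link 3: o_3 = (2.0000, -0.0000, -0.4641)
after link 4: o_4 = (4.7247, -1.4142, -2.3551)
after link 5: o_5 = (3.5218, -1.7678, -8.0496)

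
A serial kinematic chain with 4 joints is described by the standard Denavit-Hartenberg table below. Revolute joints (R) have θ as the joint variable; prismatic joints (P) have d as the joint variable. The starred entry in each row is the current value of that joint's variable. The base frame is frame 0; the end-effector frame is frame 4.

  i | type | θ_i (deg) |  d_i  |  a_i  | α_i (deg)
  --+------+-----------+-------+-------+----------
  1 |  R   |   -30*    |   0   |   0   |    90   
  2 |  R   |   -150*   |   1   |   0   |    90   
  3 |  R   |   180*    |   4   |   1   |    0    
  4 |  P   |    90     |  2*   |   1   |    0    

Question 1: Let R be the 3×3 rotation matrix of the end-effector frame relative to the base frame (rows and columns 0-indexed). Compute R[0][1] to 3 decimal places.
-0.750

End-effector y-axis (col 1 of R) = (-0.7500,0.4330,-0.5000)
R[0][1] = -0.7500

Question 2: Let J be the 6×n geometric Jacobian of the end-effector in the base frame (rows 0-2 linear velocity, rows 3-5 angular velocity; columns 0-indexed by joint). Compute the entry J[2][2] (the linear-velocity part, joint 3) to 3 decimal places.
-0.500

axis z_2 = (-0.4330,0.2500,0.8660); lever o_n−o_2 = (-1.3481,1.9330,5.6962)
cross product → J_v[:, 2] = (-0.2500,1.2990,-0.5000)
J_ω[:, 2] = z_2
entry J[2][2] = -0.5000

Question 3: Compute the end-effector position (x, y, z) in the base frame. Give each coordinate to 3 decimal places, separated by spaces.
-1.848 1.067 5.696

after link 1: o_1 = (0.0000, 0.0000, 0.0000)
after link 2: o_2 = (-0.5000, -0.8660, 0.0000)
after link 3: o_3 = (-1.4821, -0.2990, 3.9641)
after link 4: o_4 = (-1.8481, 1.0670, 5.6962)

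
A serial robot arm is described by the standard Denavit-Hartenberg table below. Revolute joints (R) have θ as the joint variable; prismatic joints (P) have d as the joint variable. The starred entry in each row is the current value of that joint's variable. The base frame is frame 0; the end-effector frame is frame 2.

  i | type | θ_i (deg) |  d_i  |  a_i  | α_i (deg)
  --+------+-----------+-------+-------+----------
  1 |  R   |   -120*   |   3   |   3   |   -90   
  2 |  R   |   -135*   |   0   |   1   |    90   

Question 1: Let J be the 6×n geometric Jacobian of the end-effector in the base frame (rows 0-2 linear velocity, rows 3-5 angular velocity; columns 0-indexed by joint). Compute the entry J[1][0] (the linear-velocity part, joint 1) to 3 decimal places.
axis z_0 = ẑ; lever o_n−o_0 = (-1.1464,-1.9857,3.7071)
cross product → J_v[:, 0] = (1.9857,-1.1464,0.0000)
J_ω[:, 0] = z_0
entry J[1][0] = -1.1464

-1.146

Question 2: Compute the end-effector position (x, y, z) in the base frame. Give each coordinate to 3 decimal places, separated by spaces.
-1.146 -1.986 3.707

after link 1: o_1 = (-1.5000, -2.5981, 3.0000)
after link 2: o_2 = (-1.1464, -1.9857, 3.7071)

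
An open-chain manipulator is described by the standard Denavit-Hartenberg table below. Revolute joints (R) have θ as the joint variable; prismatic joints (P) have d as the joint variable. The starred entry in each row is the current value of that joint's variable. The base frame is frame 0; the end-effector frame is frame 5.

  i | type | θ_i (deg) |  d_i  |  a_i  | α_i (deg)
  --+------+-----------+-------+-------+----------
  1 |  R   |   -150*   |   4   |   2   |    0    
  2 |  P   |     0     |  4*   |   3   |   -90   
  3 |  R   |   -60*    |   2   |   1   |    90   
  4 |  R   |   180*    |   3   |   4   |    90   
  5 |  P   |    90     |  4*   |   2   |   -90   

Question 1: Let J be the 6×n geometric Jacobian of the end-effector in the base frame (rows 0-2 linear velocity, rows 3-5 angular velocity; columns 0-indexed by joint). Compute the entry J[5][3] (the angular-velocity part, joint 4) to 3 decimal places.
axis z_3 = (0.7500,0.4330,0.5000); lever o_n−o_3 = (7.4821,-0.2990,-0.9641)
cross product → J_v[:, 3] = (-0.2679,4.4641,-3.4641)
J_ω[:, 3] = z_3
entry J[5][3] = 0.5000

0.500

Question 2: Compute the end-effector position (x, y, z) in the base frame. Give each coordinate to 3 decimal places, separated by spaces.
3.719 -4.781 7.902

after link 1: o_1 = (-1.7321, -1.0000, 4.0000)
after link 2: o_2 = (-4.3301, -2.5000, 8.0000)
after link 3: o_3 = (-3.7631, -4.4821, 8.8660)
after link 4: o_4 = (0.2189, -2.1830, 6.9019)
after link 5: o_5 = (3.7189, -4.7811, 7.9019)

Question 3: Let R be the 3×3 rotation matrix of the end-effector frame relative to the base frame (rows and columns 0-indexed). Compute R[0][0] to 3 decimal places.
0.750

End-effector x-axis (col 0 of R) = (0.7500,0.4330,0.5000)
R[0][0] = 0.7500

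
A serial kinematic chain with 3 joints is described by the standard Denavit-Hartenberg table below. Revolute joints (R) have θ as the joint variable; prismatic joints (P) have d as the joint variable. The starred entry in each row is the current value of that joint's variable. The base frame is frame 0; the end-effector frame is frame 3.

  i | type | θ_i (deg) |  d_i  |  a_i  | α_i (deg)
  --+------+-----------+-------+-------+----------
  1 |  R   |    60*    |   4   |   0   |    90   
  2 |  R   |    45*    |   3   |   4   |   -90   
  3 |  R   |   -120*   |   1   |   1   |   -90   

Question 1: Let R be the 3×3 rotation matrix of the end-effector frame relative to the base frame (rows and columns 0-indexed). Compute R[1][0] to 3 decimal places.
-0.739

End-effector x-axis (col 0 of R) = (0.5732,-0.7392,-0.3536)
R[1][0] = -0.7392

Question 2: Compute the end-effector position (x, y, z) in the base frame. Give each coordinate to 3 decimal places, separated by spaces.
after link 1: o_1 = (0.0000, 0.0000, 4.0000)
after link 2: o_2 = (4.0123, 0.9495, 6.8284)
after link 3: o_3 = (4.2320, -0.4021, 7.1820)

4.232 -0.402 7.182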